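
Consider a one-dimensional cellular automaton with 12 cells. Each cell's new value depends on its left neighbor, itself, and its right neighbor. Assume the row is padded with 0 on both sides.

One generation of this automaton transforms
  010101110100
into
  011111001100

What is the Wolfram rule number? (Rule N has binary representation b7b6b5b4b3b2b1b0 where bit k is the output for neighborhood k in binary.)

44

position 6: 111 → 0  (bit 7 = 0)
position 7: 110 → 0  (bit 6 = 0)
position 2: 101 → 1  (bit 5 = 1)
position 10: 100 → 0  (bit 4 = 0)
position 5: 011 → 1  (bit 3 = 1)
position 1: 010 → 1  (bit 2 = 1)
position 0: 001 → 0  (bit 1 = 0)
position 11: 000 → 0  (bit 0 = 0)
bits b7..b0 = 00101100 = 44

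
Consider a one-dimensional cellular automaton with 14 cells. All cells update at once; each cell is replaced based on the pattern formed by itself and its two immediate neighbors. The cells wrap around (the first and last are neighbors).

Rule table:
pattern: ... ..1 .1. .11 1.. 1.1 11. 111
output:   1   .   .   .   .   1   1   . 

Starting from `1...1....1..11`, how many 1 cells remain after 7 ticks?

1.1...11......
.1..1..1.1111.
........1...1.
1111111...1...
......1.1...1.
11111..1..1...
....1.......1.
count of 1: 2

2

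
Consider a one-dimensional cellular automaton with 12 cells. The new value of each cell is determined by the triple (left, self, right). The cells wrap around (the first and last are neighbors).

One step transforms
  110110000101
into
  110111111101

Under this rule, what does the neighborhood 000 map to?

1

At position 6 the neighborhood is 000; the next row has 1 there.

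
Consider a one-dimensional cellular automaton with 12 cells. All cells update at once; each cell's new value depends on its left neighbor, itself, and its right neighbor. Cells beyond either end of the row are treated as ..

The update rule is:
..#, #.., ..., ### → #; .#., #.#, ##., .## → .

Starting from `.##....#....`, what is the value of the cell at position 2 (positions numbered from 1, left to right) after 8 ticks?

#..####.####
.##.##...##.
#.....###..#
.#####.#.##.
#.###......#
...#.######.
###...####.#
.#.###.##...
position 2 holds #

#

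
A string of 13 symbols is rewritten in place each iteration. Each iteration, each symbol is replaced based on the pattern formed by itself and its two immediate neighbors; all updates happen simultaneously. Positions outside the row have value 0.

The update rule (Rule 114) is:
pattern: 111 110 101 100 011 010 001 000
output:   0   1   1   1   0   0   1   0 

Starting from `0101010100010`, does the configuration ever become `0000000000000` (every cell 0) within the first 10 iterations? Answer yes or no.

iteration 1: 1010101010101
iteration 2: 0101010101010
iteration 3: 1010101010101  (repeats iteration 1; period 2)
iteration 10: 0101010101010
iteration 10 is 0101010101010, still not uniform 0

no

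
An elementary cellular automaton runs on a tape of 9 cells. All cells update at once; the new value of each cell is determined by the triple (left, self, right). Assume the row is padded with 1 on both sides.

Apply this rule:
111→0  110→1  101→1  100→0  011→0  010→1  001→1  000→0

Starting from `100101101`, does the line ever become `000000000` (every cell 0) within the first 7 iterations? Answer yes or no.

101110110
110011011
010101100
111110101
000011110
000100011
001100100
iteration 7 is 001100100, still not uniform 0

no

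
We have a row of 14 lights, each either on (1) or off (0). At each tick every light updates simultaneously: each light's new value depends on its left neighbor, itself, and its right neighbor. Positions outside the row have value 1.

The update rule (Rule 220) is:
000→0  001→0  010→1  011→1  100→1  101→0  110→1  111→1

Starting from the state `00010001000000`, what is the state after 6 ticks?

10011001100000
11011101110000
11011101111000
11011101111100
11011101111110
11011101111110

11011101111110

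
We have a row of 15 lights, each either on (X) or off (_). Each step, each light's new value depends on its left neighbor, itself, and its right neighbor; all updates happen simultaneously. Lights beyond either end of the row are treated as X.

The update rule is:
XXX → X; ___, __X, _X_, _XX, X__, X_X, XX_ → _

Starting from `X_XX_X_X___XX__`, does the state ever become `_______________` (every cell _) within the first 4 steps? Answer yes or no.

_______________
all cells are _ at step 1

yes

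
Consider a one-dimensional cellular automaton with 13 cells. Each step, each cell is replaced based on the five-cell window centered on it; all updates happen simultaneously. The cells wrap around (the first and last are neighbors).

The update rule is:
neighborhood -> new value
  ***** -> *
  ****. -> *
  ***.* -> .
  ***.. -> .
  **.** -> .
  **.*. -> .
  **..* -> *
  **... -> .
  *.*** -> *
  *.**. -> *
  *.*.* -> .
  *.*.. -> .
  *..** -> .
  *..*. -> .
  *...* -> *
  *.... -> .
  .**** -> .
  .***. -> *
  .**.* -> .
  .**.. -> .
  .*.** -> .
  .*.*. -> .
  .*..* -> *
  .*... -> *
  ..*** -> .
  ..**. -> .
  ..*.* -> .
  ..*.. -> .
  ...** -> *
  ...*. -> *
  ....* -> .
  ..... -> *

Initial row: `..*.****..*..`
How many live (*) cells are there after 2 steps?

step 1: .*..*.*.*..*.
step 2: ..*......*..*
count of *: 3

3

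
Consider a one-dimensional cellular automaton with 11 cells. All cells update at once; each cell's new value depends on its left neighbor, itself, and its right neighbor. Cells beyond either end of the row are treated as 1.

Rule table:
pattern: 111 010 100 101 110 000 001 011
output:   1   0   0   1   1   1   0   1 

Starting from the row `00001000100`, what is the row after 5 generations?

11110101111

generation 1: 01100010000
generation 2: 11101000110
generation 3: 11110010111
generation 4: 11110001111
generation 5: 11110101111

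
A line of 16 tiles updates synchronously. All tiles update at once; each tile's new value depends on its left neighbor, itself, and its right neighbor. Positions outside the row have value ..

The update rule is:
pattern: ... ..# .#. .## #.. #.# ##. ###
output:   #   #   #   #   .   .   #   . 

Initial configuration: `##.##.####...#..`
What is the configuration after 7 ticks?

tick 1: ##.##.#..#.###.#
tick 2: ##.##.#.##.#.#.#
tick 3: ##.##.#.##.#.#.#  (fixed point — unchanged through tick 7)

##.##.#.##.#.#.#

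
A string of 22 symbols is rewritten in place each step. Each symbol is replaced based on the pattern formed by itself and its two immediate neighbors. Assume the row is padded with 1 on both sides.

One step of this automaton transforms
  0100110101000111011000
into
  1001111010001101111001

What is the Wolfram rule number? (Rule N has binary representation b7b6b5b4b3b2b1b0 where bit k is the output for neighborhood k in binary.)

position 14: 111 → 0  (bit 7 = 0)
position 5: 110 → 1  (bit 6 = 1)
position 0: 101 → 1  (bit 5 = 1)
position 2: 100 → 0  (bit 4 = 0)
position 4: 011 → 1  (bit 3 = 1)
position 1: 010 → 0  (bit 2 = 0)
position 3: 001 → 1  (bit 1 = 1)
position 11: 000 → 0  (bit 0 = 0)
bits b7..b0 = 01101010 = 106

106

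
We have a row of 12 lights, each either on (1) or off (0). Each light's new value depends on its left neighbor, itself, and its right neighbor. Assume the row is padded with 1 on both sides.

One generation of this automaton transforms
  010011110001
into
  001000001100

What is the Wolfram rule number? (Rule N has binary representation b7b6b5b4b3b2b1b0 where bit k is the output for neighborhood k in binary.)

position 5: 111 → 0  (bit 7 = 0)
position 7: 110 → 0  (bit 6 = 0)
position 0: 101 → 0  (bit 5 = 0)
position 2: 100 → 1  (bit 4 = 1)
position 4: 011 → 0  (bit 3 = 0)
position 1: 010 → 0  (bit 2 = 0)
position 3: 001 → 0  (bit 1 = 0)
position 9: 000 → 1  (bit 0 = 1)
bits b7..b0 = 00010001 = 17

17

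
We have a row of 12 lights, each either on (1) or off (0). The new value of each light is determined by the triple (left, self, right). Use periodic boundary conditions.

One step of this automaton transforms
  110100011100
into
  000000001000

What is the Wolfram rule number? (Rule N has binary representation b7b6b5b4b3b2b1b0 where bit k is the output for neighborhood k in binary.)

position 8: 111 → 1  (bit 7 = 1)
position 1: 110 → 0  (bit 6 = 0)
position 2: 101 → 0  (bit 5 = 0)
position 4: 100 → 0  (bit 4 = 0)
position 0: 011 → 0  (bit 3 = 0)
position 3: 010 → 0  (bit 2 = 0)
position 6: 001 → 0  (bit 1 = 0)
position 5: 000 → 0  (bit 0 = 0)
bits b7..b0 = 10000000 = 128

128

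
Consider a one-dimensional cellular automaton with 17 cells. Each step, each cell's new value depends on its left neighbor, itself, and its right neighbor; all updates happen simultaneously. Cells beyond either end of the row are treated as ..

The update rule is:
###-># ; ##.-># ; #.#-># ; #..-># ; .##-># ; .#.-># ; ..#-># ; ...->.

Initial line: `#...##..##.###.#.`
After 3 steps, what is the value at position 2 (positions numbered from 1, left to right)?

#

step 1: ##.##############
step 2: #################
step 3: #################
position 2 holds #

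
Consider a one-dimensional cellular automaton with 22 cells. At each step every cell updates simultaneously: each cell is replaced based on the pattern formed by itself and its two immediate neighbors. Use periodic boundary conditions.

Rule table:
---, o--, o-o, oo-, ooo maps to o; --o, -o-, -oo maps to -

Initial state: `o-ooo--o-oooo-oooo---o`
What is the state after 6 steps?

oo-ooo--o-oooo-ooooo--
-oo-ooo--o-oooo-ooooo-
--oo-ooo--o-oooo-ooooo
o--oo-ooo--o-oooo-oooo
oo--oo-ooo--o-oooo-ooo
ooo--oo-ooo--o-oooo-oo

ooo--oo-ooo--o-oooo-oo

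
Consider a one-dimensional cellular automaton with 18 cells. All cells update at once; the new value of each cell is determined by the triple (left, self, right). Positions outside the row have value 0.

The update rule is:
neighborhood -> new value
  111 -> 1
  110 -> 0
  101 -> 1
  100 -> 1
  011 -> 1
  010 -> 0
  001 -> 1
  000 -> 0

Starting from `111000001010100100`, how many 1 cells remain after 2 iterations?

10

110100010101011010
101010101010110101
count of 1: 10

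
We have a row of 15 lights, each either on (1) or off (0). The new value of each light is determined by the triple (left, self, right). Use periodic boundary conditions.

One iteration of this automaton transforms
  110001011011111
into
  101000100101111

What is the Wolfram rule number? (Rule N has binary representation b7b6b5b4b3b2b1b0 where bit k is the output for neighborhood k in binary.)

position 0: 111 → 1  (bit 7 = 1)
position 1: 110 → 0  (bit 6 = 0)
position 6: 101 → 1  (bit 5 = 1)
position 2: 100 → 1  (bit 4 = 1)
position 7: 011 → 0  (bit 3 = 0)
position 5: 010 → 0  (bit 2 = 0)
position 4: 001 → 0  (bit 1 = 0)
position 3: 000 → 0  (bit 0 = 0)
bits b7..b0 = 10110000 = 176

176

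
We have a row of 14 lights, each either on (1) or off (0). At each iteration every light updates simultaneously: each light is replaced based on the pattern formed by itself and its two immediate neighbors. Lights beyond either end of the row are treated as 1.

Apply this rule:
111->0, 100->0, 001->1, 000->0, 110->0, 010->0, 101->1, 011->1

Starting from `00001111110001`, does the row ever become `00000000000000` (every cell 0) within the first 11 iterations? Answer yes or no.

00011000000011
00110000000110
01100000001101
11000000011011
00000000110110
00000001101101
00000011011011
00000110110110
00001101101101
00011011011011
00110110110110
iteration 11 is 00110110110110, still not uniform 0

no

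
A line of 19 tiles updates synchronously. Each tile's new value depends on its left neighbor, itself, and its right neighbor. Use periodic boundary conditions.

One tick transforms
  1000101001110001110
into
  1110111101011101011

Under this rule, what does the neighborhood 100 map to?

At position 1 the neighborhood is 100; the next row has 1 there.

1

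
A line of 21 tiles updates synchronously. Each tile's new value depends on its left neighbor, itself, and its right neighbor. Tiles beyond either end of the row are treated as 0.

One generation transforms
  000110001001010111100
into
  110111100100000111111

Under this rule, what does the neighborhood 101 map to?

At position 12 the neighborhood is 101; the next row has 0 there.

0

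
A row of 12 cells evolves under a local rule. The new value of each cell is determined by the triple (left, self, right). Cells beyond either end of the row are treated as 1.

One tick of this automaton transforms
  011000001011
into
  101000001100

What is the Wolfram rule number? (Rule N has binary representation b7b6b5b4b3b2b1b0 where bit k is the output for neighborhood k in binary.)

100

position 11: 111 → 0  (bit 7 = 0)
position 2: 110 → 1  (bit 6 = 1)
position 0: 101 → 1  (bit 5 = 1)
position 3: 100 → 0  (bit 4 = 0)
position 1: 011 → 0  (bit 3 = 0)
position 8: 010 → 1  (bit 2 = 1)
position 7: 001 → 0  (bit 1 = 0)
position 4: 000 → 0  (bit 0 = 0)
bits b7..b0 = 01100100 = 100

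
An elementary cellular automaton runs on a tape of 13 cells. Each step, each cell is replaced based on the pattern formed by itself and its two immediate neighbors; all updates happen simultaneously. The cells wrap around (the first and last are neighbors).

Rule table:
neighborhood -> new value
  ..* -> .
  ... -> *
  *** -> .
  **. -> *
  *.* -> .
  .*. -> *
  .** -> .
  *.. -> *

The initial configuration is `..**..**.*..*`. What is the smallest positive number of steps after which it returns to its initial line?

*..**..*.**.*
**..**.*..*..
.**..*.**.**.
..**.*..*..**
*..*.**.**..*
**.*..*..**..
.*.**.**..**.
.*..*..**..**
.**.**..**..*
..*..**..**.*
*.**..**..*.*
*..**..**.*..
**..**..*.**.
.**..**.*..*.
..**..*.**.**
*..**.*..*..*
**..*.**.**..
.**.*..*..**.
..*.**.**..**
*.*..*..**..*
*.**.**..**..
*..*..**..**.
**.**..**..*.
.*..**..**.*.
.**..**..*.**
..**..**.*..*

26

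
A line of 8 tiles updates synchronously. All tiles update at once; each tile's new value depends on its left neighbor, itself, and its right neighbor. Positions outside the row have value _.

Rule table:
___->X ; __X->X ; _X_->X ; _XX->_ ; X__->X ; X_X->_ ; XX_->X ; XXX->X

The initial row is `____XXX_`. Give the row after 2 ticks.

XXXX_XXX
_XXX__XX

_XXX__XX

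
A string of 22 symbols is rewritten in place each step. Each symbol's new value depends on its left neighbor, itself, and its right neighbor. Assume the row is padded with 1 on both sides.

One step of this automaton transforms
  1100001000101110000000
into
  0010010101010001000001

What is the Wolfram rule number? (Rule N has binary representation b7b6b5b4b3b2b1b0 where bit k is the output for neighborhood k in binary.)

50

position 0: 111 → 0  (bit 7 = 0)
position 1: 110 → 0  (bit 6 = 0)
position 11: 101 → 1  (bit 5 = 1)
position 2: 100 → 1  (bit 4 = 1)
position 12: 011 → 0  (bit 3 = 0)
position 6: 010 → 0  (bit 2 = 0)
position 5: 001 → 1  (bit 1 = 1)
position 3: 000 → 0  (bit 0 = 0)
bits b7..b0 = 00110010 = 50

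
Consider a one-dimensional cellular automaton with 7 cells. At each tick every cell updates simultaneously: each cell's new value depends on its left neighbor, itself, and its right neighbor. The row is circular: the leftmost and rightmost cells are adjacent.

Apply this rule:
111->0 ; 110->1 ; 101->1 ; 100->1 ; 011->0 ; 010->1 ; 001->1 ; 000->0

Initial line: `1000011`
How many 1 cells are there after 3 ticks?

2

1100100
0111111
1000001
count of 1: 2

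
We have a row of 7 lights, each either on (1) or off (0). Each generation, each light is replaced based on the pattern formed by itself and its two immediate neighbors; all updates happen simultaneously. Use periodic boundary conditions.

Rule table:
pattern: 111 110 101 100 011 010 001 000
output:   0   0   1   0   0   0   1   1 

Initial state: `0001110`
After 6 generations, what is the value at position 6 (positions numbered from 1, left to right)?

1110000
0000111
0111000
1000011
0011100
1100001
position 6 holds 0

0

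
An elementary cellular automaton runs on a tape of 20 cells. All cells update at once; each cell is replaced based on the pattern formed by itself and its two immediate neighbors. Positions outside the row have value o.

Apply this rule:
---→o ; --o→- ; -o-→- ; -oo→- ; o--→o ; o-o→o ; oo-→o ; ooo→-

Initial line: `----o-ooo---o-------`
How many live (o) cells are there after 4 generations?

9

ooo--o--ooo--oooooo-
--oo--o---oo------oo
o--oo--oo--oooooo---
oo--oo--oo------ooo-
count of o: 9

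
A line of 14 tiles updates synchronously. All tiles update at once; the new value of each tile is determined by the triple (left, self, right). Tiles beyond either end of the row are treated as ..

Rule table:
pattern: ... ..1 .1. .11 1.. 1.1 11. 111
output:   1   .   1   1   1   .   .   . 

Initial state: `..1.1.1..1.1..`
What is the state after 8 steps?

1.1.1.1..1.1..

1.1.1.11.1.111
1.1.1.1..1.1..
1.1.1.11.1.111  (repeats step 1; period 2)
step 8: 1.1.1.1..1.1..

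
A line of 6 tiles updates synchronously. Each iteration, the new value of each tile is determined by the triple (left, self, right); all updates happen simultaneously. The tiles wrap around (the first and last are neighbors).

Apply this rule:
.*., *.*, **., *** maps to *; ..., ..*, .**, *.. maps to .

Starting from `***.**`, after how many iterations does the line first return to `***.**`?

****.*
*****.
.*****
*.****
**.***
***.**

6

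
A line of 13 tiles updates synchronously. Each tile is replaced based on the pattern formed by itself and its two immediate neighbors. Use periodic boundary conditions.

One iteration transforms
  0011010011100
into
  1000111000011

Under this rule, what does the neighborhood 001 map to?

0

At position 1 the neighborhood is 001; the next row has 0 there.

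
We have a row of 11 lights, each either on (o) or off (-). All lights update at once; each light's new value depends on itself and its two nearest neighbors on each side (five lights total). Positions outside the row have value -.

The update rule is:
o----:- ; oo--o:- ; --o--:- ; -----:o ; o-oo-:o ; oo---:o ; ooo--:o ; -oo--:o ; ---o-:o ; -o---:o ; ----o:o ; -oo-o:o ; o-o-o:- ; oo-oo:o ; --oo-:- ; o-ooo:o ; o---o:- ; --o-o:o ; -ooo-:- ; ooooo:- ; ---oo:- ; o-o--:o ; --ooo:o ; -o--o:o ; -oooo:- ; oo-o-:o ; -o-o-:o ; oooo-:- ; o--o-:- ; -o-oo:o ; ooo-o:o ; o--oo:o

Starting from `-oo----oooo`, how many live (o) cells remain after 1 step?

5

step 1: --oo-o-o--o
count of o: 5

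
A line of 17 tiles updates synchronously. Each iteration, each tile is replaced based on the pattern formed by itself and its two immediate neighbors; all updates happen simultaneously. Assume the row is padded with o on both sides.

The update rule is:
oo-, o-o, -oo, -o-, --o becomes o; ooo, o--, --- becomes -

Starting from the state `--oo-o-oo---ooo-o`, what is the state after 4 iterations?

-oooooooo--oo-ooo
oo------o-ooooo--
-o-----oooo---o-o
oo----oo--o--oooo

oo----oo--o--oooo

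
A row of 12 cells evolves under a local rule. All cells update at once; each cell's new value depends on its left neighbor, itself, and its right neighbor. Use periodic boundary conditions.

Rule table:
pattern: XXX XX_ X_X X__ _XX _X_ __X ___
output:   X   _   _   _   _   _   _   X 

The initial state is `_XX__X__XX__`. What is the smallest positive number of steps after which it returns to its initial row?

14

step 1: ___________X
step 2: _XXXXXXXXX__
step 3: __XXXXXXX__X
step 4: ___XXXXX____
step 5: XX__XXX__XXX
step 6: X____X____XX
step 7: __XX___XX__X
step 8: _____X______
step 9: XXXX___XXXXX
step 10: XXX__X__XXXX
step 11: XX_______XXX
step 12: X__XXXXX__XX
step 13: ____XXX____X
step 14: _XX__X__XX__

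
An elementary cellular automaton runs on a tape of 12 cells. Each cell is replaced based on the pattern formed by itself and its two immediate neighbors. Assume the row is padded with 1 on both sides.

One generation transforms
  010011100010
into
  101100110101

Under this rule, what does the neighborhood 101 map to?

At position 0 the neighborhood is 101; the next row has 1 there.

1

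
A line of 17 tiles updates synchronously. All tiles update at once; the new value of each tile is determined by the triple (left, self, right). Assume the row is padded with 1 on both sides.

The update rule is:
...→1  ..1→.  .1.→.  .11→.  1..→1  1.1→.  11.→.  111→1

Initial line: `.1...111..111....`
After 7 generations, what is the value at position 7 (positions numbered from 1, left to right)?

generation 1: ..11..1.1..1.111.
generation 2: 1...1....1....1..
generation 3: .11..111..111..1.
generation 4: ...1..1.1..1.1...
generation 5: 11..1....1....11.
generation 6: 1.1..111..111....
generation 7: ...1..1.1..1.111.
position 7 holds 1

1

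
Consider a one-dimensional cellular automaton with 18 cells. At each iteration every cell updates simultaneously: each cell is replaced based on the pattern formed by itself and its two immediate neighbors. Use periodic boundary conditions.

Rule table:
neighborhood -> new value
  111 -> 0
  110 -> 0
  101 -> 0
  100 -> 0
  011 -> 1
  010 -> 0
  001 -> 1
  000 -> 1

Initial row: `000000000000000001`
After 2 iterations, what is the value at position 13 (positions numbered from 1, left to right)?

011111111111111110
110000000000000000
position 13 holds 0

0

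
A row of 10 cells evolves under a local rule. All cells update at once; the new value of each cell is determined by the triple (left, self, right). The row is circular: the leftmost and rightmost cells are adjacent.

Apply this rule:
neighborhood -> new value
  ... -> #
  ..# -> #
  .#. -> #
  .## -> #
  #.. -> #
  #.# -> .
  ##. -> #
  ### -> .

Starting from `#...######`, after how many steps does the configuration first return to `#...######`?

2

#####.....
#...######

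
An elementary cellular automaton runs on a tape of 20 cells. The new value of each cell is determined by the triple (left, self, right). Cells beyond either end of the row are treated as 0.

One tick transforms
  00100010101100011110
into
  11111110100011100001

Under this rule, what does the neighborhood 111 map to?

At position 16 the neighborhood is 111; the next row has 0 there.

0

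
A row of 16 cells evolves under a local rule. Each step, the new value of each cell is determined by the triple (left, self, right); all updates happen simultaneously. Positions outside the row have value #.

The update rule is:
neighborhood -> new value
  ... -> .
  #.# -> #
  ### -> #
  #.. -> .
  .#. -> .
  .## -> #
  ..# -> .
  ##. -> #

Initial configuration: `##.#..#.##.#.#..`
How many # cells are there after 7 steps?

8

step 1: ###....####.#...
step 2: ###....#####....
step 3: ###....#####....  (fixed point — unchanged through step 7)
count of #: 8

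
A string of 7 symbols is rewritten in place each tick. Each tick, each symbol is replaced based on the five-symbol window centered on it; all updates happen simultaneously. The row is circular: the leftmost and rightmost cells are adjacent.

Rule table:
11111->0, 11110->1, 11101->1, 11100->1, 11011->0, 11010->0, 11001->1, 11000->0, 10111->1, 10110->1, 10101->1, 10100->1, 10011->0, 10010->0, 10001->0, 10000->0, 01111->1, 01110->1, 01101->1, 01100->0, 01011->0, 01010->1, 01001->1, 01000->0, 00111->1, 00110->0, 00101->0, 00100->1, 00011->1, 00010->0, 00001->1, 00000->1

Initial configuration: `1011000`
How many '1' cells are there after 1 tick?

1

tick 1: 0010000
count of 1: 1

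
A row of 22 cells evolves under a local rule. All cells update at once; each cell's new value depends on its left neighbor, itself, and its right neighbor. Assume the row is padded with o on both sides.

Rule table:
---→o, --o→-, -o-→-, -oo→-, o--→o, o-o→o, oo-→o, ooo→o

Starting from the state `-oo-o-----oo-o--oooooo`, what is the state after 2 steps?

o-oo-oooo--oo-o--ooooo
oo-oo-oooo--oo-o--oooo

oo-oo-oooo--oo-o--oooo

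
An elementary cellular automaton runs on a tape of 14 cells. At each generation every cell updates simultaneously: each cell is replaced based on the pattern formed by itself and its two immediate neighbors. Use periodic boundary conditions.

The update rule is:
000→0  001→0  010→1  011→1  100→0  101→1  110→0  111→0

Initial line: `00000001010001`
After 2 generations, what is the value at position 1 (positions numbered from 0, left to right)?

0

00000001110001
00000001000001
position 1 holds 0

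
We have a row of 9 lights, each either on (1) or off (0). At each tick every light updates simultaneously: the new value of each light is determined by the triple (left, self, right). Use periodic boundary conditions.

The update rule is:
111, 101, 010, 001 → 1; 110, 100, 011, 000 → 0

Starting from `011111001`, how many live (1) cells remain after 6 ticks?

5

101110011
010100101
111101111
111010111
110111011
101010101
count of 1: 5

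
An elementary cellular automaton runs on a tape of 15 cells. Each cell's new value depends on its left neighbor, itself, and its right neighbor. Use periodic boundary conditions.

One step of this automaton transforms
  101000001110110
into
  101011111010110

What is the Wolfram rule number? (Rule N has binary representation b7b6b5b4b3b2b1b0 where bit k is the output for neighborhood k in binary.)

position 9: 111 → 0  (bit 7 = 0)
position 10: 110 → 1  (bit 6 = 1)
position 1: 101 → 0  (bit 5 = 0)
position 3: 100 → 0  (bit 4 = 0)
position 8: 011 → 1  (bit 3 = 1)
position 0: 010 → 1  (bit 2 = 1)
position 7: 001 → 1  (bit 1 = 1)
position 4: 000 → 1  (bit 0 = 1)
bits b7..b0 = 01001111 = 79

79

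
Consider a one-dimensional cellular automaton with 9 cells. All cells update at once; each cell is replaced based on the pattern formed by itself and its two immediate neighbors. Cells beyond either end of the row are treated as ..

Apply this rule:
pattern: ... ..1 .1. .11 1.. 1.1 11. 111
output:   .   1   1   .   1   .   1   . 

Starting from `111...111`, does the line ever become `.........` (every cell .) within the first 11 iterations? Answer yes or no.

iteration 1: ..11.1..1
iteration 2: .1.1.1111
iteration 3: 11.1....1
iteration 4: .1.11..11
iteration 5: 11..111.1
iteration 6: .111..1.1
iteration 7: 1..1111.1
iteration 8: 111...1.1
iteration 9: ..11.11.1
iteration 10: .1.1..1.1
iteration 11: 11.1111.1
iteration 11 is 11.1111.1, still not uniform .

no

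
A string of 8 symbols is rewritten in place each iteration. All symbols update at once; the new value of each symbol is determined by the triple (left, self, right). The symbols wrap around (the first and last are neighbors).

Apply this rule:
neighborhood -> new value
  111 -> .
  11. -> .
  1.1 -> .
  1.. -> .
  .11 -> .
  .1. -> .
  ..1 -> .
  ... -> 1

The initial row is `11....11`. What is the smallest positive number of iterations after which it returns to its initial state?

2

...11...
11....11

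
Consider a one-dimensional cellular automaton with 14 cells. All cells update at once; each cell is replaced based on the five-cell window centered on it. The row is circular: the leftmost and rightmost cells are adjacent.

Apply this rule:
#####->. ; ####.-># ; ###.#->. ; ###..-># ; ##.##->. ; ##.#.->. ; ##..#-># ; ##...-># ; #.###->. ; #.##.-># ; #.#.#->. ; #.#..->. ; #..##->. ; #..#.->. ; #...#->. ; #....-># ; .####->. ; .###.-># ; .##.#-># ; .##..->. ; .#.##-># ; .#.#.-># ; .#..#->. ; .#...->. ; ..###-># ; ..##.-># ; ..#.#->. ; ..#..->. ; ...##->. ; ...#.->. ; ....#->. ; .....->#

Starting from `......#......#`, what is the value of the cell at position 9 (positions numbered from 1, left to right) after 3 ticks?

#

.###....###...
.#####..#####.
.#..###.#..###
position 9 holds #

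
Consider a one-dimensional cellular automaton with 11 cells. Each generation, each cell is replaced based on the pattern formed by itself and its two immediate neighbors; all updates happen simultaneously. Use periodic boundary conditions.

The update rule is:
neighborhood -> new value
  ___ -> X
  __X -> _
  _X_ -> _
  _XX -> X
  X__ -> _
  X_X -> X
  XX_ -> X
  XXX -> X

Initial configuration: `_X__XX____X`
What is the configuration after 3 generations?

X___XX_XX__
__X_XXXXX__
X__XXXXXX_X

X__XXXXXX_X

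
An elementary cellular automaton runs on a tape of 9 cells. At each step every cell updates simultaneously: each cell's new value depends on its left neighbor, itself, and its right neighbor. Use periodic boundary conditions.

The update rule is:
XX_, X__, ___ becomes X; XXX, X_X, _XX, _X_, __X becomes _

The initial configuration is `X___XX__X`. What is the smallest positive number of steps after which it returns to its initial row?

step 1: XXX__XX__
step 2: __XX__XX_
step 3: X__XX__XX
step 4: XX__XX___
step 5: _XX__XXX_
step 6: __XX___XX
step 7: X__XXX__X
step 8: XX___XX__
step 9: _XXX__XX_
step 10: ___XX__XX
step 11: XX__XX__X
step 12: _XX__XX__
step 13: __XX__XXX
step 14: X__XX___X
step 15: XX__XXX__
step 16: _XX___XX_
step 17: __XXX__XX
step 18: X___XX__X

18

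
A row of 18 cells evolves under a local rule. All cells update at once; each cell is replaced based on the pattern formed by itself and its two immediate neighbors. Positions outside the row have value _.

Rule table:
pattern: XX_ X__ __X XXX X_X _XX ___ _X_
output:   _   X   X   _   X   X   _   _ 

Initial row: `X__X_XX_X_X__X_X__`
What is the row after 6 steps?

X_X_X_XX_X_X_X_X_X

_XX_XX_X_X_XX_X_X_
XX_XX_X_X_XX_X_X_X
X_XX_X_X_XX_X_X_X_
_XX_X_X_XX_X_X_X_X
XX_X_X_XX_X_X_X_X_
X_X_X_XX_X_X_X_X_X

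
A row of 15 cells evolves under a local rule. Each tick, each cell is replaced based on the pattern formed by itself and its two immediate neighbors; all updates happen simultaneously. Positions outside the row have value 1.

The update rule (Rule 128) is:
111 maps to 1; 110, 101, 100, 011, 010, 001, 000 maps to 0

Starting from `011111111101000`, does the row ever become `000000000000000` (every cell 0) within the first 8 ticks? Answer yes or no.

yes

001111111000000
000111110000000
000011100000000
000001000000000
000000000000000
all cells are 0 at tick 5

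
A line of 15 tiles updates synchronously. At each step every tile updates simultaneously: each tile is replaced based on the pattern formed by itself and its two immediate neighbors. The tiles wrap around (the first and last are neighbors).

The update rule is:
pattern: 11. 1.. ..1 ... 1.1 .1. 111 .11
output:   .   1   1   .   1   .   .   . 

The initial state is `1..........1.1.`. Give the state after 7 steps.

step 1: .1........1.1.1
step 2: 1.1......1.1.1.
step 3: .1.1....1.1.1.1
step 4: 1.1.1..1.1.1.1.
step 5: .1.1.11.1.1.1.1
step 6: 1.1.1..1.1.1.1.  (repeats step 4; period 2)
step 7: .1.1.11.1.1.1.1

.1.1.11.1.1.1.1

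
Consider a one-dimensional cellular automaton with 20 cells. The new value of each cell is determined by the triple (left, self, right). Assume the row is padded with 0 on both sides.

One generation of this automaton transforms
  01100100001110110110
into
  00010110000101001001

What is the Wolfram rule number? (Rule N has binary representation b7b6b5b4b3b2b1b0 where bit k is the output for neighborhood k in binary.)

180

position 11: 111 → 1  (bit 7 = 1)
position 2: 110 → 0  (bit 6 = 0)
position 13: 101 → 1  (bit 5 = 1)
position 3: 100 → 1  (bit 4 = 1)
position 1: 011 → 0  (bit 3 = 0)
position 5: 010 → 1  (bit 2 = 1)
position 0: 001 → 0  (bit 1 = 0)
position 7: 000 → 0  (bit 0 = 0)
bits b7..b0 = 10110100 = 180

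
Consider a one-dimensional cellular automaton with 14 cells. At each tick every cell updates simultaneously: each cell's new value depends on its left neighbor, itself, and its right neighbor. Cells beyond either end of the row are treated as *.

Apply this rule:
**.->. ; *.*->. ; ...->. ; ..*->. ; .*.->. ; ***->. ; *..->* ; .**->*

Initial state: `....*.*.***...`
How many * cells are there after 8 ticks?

3

tick 1: *.......*..*..
tick 2: .*.......*..*.
tick 3: ..*.......*...
tick 4: *..*.......*..
tick 5: .*..*.......*.
tick 6: ..*..*........
tick 7: *..*..*.......
tick 8: .*..*..*......
count of *: 3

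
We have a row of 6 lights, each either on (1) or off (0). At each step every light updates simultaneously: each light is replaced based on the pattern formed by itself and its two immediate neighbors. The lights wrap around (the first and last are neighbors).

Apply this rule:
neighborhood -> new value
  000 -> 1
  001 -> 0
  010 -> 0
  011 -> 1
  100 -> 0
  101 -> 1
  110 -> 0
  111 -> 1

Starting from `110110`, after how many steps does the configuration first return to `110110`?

3

101101
011011
110110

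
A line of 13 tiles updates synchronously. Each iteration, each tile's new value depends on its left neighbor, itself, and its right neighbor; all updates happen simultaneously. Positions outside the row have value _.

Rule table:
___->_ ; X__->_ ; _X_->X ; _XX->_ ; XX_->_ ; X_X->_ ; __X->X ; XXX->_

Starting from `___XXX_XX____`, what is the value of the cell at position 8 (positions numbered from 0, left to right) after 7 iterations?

__X__________
_XX__________
X____________
X____________  (fixed point — unchanged through iteration 7)
position 8 holds _

_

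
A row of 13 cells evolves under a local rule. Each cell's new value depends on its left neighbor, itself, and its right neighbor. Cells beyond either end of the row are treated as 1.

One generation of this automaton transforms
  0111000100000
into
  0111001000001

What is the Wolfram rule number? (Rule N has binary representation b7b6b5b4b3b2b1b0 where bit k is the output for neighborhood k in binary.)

position 2: 111 → 1  (bit 7 = 1)
position 3: 110 → 1  (bit 6 = 1)
position 0: 101 → 0  (bit 5 = 0)
position 4: 100 → 0  (bit 4 = 0)
position 1: 011 → 1  (bit 3 = 1)
position 7: 010 → 0  (bit 2 = 0)
position 6: 001 → 1  (bit 1 = 1)
position 5: 000 → 0  (bit 0 = 0)
bits b7..b0 = 11001010 = 202

202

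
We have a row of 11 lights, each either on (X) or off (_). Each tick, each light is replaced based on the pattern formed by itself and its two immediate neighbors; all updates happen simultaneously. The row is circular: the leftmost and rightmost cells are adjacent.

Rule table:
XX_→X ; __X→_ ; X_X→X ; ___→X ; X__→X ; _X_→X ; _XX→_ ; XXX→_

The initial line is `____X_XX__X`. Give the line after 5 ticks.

_XX__XX_XX_

XXX_XX_XX_X
__XX_XX_XX_
X__XX_XX_XX
XX__XX_XX__
_XX__XX_XX_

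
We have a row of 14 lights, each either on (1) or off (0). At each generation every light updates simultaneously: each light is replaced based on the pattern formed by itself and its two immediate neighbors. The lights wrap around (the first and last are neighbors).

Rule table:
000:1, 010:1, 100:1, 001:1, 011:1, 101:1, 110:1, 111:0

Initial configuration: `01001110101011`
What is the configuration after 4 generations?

11111011111111
00001110000000
11111011111111  (repeats generation 1; period 2)
generation 4: 00001110000000

00001110000000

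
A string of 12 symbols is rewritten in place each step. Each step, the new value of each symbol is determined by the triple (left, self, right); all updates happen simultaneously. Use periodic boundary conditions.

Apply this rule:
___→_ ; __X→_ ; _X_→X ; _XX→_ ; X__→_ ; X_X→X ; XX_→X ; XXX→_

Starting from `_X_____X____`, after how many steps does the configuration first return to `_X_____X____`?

_X_____X____

1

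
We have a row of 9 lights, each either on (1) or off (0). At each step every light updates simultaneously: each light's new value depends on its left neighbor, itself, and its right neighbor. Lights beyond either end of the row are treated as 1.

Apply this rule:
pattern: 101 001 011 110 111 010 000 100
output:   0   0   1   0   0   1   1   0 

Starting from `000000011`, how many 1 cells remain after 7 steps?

4

011111010
010000010
010111010
010100010
010101010
010101010  (fixed point — unchanged through step 7)
count of 1: 4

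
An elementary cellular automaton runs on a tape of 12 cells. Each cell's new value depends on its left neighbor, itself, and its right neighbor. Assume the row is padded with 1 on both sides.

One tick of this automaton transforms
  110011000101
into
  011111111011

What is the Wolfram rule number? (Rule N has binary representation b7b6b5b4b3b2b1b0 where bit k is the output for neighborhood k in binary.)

position 0: 111 → 0  (bit 7 = 0)
position 1: 110 → 1  (bit 6 = 1)
position 10: 101 → 1  (bit 5 = 1)
position 2: 100 → 1  (bit 4 = 1)
position 4: 011 → 1  (bit 3 = 1)
position 9: 010 → 0  (bit 2 = 0)
position 3: 001 → 1  (bit 1 = 1)
position 7: 000 → 1  (bit 0 = 1)
bits b7..b0 = 01111011 = 123

123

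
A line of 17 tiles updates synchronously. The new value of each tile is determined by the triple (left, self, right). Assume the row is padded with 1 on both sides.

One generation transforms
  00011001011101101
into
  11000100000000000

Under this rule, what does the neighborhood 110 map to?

0

At position 4 the neighborhood is 110; the next row has 0 there.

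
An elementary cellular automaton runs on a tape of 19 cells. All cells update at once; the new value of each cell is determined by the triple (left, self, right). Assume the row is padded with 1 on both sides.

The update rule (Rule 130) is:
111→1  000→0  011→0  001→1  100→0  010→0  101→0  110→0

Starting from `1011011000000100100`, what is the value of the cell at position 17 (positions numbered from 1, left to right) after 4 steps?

0000000000001001001
0000000000010010010
0000000000100100100
0000000001001001001
position 17 holds 0

0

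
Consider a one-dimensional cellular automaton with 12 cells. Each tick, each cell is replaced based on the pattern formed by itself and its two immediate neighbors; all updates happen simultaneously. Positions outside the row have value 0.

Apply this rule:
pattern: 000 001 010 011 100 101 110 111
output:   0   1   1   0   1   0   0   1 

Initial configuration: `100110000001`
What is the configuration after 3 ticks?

tick 1: 111001000011
tick 2: 010111100100
tick 3: 110011011110

110011011110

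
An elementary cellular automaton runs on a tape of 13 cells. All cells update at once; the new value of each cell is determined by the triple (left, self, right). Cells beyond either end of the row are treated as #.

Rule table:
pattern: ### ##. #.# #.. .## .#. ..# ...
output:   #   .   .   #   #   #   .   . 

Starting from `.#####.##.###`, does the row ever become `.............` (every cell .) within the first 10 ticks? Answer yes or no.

.####..#..###
.###.#.##.###
.##..#.#..###
.#.#.#.##.###
.#.#.#.#..###
.#.#.#.##.###  (repeats tick 4; period 2)
tick 10: .#.#.#.##.###
tick 10 is .#.#.#.##.###, still not uniform .

no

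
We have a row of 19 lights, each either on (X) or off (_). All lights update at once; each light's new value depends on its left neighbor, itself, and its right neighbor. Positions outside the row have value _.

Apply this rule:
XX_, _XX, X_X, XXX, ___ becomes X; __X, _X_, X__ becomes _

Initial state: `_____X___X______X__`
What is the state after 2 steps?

XXXX___X___XXXX___X
XXXX_X___X_XXXX_X__

XXXX_X___X_XXXX_X__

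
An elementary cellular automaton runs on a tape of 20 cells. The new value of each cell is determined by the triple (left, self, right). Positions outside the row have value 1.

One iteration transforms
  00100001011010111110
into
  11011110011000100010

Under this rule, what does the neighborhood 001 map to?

At position 1 the neighborhood is 001; the next row has 1 there.

1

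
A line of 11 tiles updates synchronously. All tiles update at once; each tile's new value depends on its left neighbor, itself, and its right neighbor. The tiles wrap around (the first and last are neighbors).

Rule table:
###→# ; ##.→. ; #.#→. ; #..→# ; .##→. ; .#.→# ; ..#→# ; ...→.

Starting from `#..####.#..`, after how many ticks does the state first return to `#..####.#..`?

###.##..###
##....##.##
#.#..#....#
..#####..#.
.#.###.####
.#..#...##.
######.#..#
#####..###.
.###.##.#..
#.#.....##.
#.##...#...
#...#.###.#
.#.##..#...
##...####..
..#.#.##.##
###.#......
.#..##....#
.###..#..##
..#.#####..
.##..###.#.
#..##.#..##
.##...###.#
...#.#.#..#
#.##.#.####
.....#..###
#...####.#.
##.#.##..#.
...#...###.
..###.#.#.#
##.#..#.#.#
#..####.#..

31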